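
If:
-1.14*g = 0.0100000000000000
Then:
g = -0.01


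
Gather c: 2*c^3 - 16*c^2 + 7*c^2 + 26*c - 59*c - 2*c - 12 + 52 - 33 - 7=2*c^3 - 9*c^2 - 35*c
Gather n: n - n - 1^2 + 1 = 0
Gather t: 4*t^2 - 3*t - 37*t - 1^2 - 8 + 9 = 4*t^2 - 40*t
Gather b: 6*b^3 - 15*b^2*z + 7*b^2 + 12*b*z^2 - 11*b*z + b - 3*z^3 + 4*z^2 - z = 6*b^3 + b^2*(7 - 15*z) + b*(12*z^2 - 11*z + 1) - 3*z^3 + 4*z^2 - z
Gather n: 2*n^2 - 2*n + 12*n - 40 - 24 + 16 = 2*n^2 + 10*n - 48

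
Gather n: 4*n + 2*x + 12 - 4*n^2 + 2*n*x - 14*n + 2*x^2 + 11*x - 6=-4*n^2 + n*(2*x - 10) + 2*x^2 + 13*x + 6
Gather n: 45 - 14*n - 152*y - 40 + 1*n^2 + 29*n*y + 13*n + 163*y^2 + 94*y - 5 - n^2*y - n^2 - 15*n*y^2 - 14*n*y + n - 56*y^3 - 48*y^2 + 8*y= -n^2*y + n*(-15*y^2 + 15*y) - 56*y^3 + 115*y^2 - 50*y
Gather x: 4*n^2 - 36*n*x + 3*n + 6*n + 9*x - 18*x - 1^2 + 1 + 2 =4*n^2 + 9*n + x*(-36*n - 9) + 2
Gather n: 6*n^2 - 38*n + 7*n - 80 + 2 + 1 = 6*n^2 - 31*n - 77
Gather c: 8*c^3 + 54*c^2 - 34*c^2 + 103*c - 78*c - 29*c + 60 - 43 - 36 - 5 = 8*c^3 + 20*c^2 - 4*c - 24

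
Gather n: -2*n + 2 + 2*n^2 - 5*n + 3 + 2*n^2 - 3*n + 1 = 4*n^2 - 10*n + 6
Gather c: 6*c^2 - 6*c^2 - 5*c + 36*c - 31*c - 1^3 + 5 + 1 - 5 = 0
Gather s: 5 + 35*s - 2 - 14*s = 21*s + 3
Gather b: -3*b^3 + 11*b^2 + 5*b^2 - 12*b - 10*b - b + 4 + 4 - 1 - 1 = -3*b^3 + 16*b^2 - 23*b + 6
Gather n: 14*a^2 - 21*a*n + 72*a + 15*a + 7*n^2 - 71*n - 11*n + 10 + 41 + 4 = 14*a^2 + 87*a + 7*n^2 + n*(-21*a - 82) + 55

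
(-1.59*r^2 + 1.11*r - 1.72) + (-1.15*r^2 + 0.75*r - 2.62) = -2.74*r^2 + 1.86*r - 4.34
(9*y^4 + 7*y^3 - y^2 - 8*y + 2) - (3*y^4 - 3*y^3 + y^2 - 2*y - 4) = 6*y^4 + 10*y^3 - 2*y^2 - 6*y + 6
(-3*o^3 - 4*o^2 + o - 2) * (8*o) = -24*o^4 - 32*o^3 + 8*o^2 - 16*o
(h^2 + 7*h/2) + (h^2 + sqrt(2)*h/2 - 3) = 2*h^2 + sqrt(2)*h/2 + 7*h/2 - 3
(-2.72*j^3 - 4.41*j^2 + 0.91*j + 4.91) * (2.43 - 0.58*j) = 1.5776*j^4 - 4.0518*j^3 - 11.2441*j^2 - 0.6365*j + 11.9313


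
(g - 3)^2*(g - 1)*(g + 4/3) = g^4 - 17*g^3/3 + 17*g^2/3 + 11*g - 12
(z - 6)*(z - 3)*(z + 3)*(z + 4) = z^4 - 2*z^3 - 33*z^2 + 18*z + 216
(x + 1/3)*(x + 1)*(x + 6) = x^3 + 22*x^2/3 + 25*x/3 + 2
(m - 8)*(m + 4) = m^2 - 4*m - 32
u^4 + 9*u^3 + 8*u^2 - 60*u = u*(u - 2)*(u + 5)*(u + 6)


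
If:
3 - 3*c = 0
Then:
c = 1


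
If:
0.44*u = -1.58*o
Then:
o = -0.278481012658228*u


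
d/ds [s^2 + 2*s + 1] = 2*s + 2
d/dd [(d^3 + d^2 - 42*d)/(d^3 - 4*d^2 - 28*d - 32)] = (-5*d^3 + 38*d^2 - 368*d + 672)/(d^5 - 10*d^4 - 20*d^3 + 200*d^2 + 640*d + 512)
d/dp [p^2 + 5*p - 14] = 2*p + 5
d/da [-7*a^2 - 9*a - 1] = -14*a - 9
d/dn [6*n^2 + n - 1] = 12*n + 1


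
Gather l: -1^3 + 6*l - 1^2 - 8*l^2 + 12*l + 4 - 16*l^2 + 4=-24*l^2 + 18*l + 6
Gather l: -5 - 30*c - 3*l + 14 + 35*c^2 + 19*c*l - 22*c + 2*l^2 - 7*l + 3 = 35*c^2 - 52*c + 2*l^2 + l*(19*c - 10) + 12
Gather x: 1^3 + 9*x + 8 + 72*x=81*x + 9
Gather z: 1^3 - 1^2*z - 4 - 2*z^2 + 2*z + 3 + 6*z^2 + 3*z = 4*z^2 + 4*z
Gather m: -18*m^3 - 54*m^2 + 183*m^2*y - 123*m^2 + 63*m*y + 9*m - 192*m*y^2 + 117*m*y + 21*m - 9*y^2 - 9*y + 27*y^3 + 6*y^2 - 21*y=-18*m^3 + m^2*(183*y - 177) + m*(-192*y^2 + 180*y + 30) + 27*y^3 - 3*y^2 - 30*y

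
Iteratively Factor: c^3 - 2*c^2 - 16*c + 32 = (c - 2)*(c^2 - 16) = (c - 2)*(c + 4)*(c - 4)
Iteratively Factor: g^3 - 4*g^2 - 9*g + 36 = (g + 3)*(g^2 - 7*g + 12) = (g - 3)*(g + 3)*(g - 4)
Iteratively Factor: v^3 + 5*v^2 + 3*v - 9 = (v + 3)*(v^2 + 2*v - 3) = (v - 1)*(v + 3)*(v + 3)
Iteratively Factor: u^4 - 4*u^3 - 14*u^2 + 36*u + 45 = (u - 5)*(u^3 + u^2 - 9*u - 9) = (u - 5)*(u + 3)*(u^2 - 2*u - 3) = (u - 5)*(u - 3)*(u + 3)*(u + 1)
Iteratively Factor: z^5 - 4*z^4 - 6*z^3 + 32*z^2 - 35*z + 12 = (z - 4)*(z^4 - 6*z^2 + 8*z - 3) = (z - 4)*(z - 1)*(z^3 + z^2 - 5*z + 3) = (z - 4)*(z - 1)^2*(z^2 + 2*z - 3) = (z - 4)*(z - 1)^2*(z + 3)*(z - 1)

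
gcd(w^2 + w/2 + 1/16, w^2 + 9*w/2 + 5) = 1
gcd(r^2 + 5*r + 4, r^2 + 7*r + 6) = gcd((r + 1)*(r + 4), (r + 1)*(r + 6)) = r + 1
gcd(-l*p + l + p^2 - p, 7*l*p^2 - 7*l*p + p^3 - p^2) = p - 1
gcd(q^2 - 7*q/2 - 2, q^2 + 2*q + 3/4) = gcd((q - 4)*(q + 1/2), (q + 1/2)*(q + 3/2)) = q + 1/2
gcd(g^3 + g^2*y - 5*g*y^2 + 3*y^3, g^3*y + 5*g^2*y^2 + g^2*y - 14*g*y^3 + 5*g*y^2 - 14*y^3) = 1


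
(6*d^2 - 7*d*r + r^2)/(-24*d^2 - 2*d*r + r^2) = (-d + r)/(4*d + r)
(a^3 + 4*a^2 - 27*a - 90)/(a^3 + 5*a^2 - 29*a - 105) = (a + 6)/(a + 7)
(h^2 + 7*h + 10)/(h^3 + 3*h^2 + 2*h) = (h + 5)/(h*(h + 1))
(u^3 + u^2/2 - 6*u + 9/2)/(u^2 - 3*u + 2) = (2*u^2 + 3*u - 9)/(2*(u - 2))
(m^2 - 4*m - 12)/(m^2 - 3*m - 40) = (-m^2 + 4*m + 12)/(-m^2 + 3*m + 40)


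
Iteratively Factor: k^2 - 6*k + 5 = (k - 5)*(k - 1)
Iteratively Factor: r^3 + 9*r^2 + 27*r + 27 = (r + 3)*(r^2 + 6*r + 9) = (r + 3)^2*(r + 3)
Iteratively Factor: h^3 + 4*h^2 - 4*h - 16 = (h + 2)*(h^2 + 2*h - 8) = (h + 2)*(h + 4)*(h - 2)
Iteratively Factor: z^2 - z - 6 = (z - 3)*(z + 2)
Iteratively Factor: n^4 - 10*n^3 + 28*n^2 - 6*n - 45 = (n - 3)*(n^3 - 7*n^2 + 7*n + 15) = (n - 5)*(n - 3)*(n^2 - 2*n - 3) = (n - 5)*(n - 3)*(n + 1)*(n - 3)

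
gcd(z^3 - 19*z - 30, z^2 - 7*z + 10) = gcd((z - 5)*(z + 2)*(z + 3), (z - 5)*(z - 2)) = z - 5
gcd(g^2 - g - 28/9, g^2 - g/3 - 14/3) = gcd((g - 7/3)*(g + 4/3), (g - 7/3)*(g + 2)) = g - 7/3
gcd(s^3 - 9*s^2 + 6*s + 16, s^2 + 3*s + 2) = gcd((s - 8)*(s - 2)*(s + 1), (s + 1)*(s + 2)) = s + 1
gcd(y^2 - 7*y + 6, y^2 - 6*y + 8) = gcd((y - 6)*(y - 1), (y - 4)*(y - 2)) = 1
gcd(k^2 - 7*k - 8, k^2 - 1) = k + 1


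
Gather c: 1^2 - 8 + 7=0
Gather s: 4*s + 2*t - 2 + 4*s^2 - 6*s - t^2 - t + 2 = 4*s^2 - 2*s - t^2 + t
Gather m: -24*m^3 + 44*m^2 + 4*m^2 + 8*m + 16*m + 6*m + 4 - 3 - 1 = -24*m^3 + 48*m^2 + 30*m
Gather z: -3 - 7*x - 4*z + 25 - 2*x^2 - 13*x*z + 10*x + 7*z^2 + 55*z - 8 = -2*x^2 + 3*x + 7*z^2 + z*(51 - 13*x) + 14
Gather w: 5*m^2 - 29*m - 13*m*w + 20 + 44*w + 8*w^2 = 5*m^2 - 29*m + 8*w^2 + w*(44 - 13*m) + 20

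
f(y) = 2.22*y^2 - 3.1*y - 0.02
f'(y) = 4.44*y - 3.1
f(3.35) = 14.51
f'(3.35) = 11.77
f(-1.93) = 14.23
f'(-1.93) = -11.67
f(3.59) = 17.46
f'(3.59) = 12.84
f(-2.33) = 19.26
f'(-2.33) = -13.45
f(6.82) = 82.10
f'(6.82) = 27.18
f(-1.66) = 11.24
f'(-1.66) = -10.47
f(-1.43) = 8.95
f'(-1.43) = -9.45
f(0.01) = -0.05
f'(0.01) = -3.06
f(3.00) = 10.66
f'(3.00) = 10.22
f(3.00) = 10.66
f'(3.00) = 10.22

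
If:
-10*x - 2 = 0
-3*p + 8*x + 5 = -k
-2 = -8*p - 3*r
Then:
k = -9*r/8 - 53/20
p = 1/4 - 3*r/8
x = -1/5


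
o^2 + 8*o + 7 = (o + 1)*(o + 7)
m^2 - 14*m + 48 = (m - 8)*(m - 6)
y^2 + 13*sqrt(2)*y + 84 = (y + 6*sqrt(2))*(y + 7*sqrt(2))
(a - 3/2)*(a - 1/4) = a^2 - 7*a/4 + 3/8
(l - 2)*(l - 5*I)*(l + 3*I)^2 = l^4 - 2*l^3 + I*l^3 + 21*l^2 - 2*I*l^2 - 42*l + 45*I*l - 90*I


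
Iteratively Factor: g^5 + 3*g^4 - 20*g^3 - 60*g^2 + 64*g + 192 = (g + 2)*(g^4 + g^3 - 22*g^2 - 16*g + 96) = (g + 2)*(g + 3)*(g^3 - 2*g^2 - 16*g + 32) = (g + 2)*(g + 3)*(g + 4)*(g^2 - 6*g + 8) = (g - 2)*(g + 2)*(g + 3)*(g + 4)*(g - 4)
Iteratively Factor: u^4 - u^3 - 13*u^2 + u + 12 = (u - 4)*(u^3 + 3*u^2 - u - 3) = (u - 4)*(u + 1)*(u^2 + 2*u - 3) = (u - 4)*(u + 1)*(u + 3)*(u - 1)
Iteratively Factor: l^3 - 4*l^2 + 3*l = (l - 1)*(l^2 - 3*l) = l*(l - 1)*(l - 3)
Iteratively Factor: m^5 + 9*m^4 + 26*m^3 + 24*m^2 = (m + 2)*(m^4 + 7*m^3 + 12*m^2) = (m + 2)*(m + 3)*(m^3 + 4*m^2) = (m + 2)*(m + 3)*(m + 4)*(m^2) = m*(m + 2)*(m + 3)*(m + 4)*(m)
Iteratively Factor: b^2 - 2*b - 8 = (b - 4)*(b + 2)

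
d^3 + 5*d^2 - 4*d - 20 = (d - 2)*(d + 2)*(d + 5)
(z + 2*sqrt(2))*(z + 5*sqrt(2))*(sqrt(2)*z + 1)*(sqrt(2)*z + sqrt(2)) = 2*z^4 + 2*z^3 + 15*sqrt(2)*z^3 + 15*sqrt(2)*z^2 + 54*z^2 + 20*sqrt(2)*z + 54*z + 20*sqrt(2)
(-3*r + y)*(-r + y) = 3*r^2 - 4*r*y + y^2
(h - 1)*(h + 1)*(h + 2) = h^3 + 2*h^2 - h - 2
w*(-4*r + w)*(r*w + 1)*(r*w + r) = -4*r^3*w^3 - 4*r^3*w^2 + r^2*w^4 + r^2*w^3 - 4*r^2*w^2 - 4*r^2*w + r*w^3 + r*w^2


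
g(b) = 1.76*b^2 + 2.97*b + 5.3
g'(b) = 3.52*b + 2.97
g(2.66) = 25.65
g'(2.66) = 12.33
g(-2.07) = 6.69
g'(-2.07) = -4.32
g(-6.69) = 64.20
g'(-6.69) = -20.58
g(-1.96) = 6.24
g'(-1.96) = -3.93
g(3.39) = 35.59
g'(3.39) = 14.90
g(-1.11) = 4.17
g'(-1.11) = -0.94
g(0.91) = 9.46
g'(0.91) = 6.17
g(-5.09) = 35.78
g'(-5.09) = -14.95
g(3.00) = 30.05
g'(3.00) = 13.53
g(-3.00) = 12.23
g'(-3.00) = -7.59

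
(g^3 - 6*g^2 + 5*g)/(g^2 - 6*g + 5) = g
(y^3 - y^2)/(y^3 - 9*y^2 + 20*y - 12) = y^2/(y^2 - 8*y + 12)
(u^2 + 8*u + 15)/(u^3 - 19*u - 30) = (u + 5)/(u^2 - 3*u - 10)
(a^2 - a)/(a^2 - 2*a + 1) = a/(a - 1)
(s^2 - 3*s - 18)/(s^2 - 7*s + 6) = (s + 3)/(s - 1)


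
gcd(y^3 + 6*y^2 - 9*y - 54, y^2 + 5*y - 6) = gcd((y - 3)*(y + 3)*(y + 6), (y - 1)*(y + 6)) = y + 6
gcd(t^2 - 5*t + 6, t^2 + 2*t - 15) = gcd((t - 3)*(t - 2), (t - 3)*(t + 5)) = t - 3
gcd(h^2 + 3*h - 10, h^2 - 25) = h + 5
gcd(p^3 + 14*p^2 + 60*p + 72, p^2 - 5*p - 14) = p + 2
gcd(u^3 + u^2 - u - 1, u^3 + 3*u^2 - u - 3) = u^2 - 1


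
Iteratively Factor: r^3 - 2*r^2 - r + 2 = (r - 2)*(r^2 - 1) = (r - 2)*(r - 1)*(r + 1)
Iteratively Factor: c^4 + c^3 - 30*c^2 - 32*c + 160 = (c + 4)*(c^3 - 3*c^2 - 18*c + 40) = (c - 5)*(c + 4)*(c^2 + 2*c - 8) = (c - 5)*(c + 4)^2*(c - 2)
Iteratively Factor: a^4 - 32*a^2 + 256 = (a - 4)*(a^3 + 4*a^2 - 16*a - 64) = (a - 4)*(a + 4)*(a^2 - 16) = (a - 4)^2*(a + 4)*(a + 4)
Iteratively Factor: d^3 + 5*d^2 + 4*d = (d + 1)*(d^2 + 4*d) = d*(d + 1)*(d + 4)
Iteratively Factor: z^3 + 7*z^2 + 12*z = (z)*(z^2 + 7*z + 12) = z*(z + 4)*(z + 3)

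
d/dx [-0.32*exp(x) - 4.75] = -0.32*exp(x)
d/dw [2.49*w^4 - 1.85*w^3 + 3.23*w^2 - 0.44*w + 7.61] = 9.96*w^3 - 5.55*w^2 + 6.46*w - 0.44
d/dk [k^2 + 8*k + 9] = 2*k + 8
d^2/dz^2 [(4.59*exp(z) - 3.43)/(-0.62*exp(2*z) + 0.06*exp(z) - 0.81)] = (-1.764396*exp(4*z) + 5.10322*exp(3*z) + 13.4478*exp(2*z) - 7.10091*exp(z) - 2.844801)*exp(z)/(0.238328*exp(6*z) - 0.069192*exp(5*z) + 0.940788*exp(4*z) - 0.181008*exp(3*z) + 1.229094*exp(2*z) - 0.118098*exp(z) + 0.531441)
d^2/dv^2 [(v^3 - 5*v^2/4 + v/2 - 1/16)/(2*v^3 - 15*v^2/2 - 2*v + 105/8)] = 16*(640*v^6 + 1152*v^5 - 12576*v^4 + 24864*v^3 - 34332*v^2 + 42660*v - 13351)/(4096*v^9 - 46080*v^8 + 160512*v^7 - 43200*v^6 - 765312*v^5 + 926640*v^4 + 1129904*v^3 - 1903860*v^2 - 529200*v + 1157625)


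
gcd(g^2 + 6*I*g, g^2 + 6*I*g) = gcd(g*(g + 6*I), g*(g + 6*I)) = g^2 + 6*I*g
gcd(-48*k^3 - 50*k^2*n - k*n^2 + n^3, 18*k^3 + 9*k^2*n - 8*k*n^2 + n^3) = k + n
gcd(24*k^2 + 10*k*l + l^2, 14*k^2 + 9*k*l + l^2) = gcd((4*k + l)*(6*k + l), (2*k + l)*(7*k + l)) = 1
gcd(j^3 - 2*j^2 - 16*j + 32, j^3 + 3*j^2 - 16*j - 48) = j^2 - 16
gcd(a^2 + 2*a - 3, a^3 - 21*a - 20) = 1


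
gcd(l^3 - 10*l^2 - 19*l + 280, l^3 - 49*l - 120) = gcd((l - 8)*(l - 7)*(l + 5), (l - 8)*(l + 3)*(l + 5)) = l^2 - 3*l - 40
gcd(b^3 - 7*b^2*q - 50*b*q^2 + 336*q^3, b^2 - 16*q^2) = 1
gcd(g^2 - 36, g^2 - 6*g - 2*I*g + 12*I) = g - 6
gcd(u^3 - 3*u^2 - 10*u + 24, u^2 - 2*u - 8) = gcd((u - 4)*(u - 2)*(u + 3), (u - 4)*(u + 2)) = u - 4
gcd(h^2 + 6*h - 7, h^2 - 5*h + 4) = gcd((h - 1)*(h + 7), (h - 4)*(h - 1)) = h - 1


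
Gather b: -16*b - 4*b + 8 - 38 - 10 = -20*b - 40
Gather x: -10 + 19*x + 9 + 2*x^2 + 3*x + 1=2*x^2 + 22*x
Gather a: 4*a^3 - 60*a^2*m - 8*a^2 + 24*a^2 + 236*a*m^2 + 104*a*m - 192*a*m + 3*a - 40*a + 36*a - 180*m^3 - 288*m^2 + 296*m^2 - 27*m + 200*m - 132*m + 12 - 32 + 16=4*a^3 + a^2*(16 - 60*m) + a*(236*m^2 - 88*m - 1) - 180*m^3 + 8*m^2 + 41*m - 4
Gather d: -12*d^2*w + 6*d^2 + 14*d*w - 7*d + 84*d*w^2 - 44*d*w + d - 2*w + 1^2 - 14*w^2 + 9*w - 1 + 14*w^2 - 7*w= d^2*(6 - 12*w) + d*(84*w^2 - 30*w - 6)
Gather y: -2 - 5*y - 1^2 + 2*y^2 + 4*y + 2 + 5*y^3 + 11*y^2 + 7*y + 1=5*y^3 + 13*y^2 + 6*y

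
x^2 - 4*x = x*(x - 4)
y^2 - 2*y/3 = y*(y - 2/3)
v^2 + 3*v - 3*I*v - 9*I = (v + 3)*(v - 3*I)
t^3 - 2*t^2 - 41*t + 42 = (t - 7)*(t - 1)*(t + 6)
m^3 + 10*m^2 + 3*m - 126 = (m - 3)*(m + 6)*(m + 7)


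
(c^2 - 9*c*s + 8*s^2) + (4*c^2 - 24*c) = 5*c^2 - 9*c*s - 24*c + 8*s^2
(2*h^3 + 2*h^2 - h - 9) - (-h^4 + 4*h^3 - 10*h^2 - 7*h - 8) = h^4 - 2*h^3 + 12*h^2 + 6*h - 1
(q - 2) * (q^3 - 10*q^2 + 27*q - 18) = q^4 - 12*q^3 + 47*q^2 - 72*q + 36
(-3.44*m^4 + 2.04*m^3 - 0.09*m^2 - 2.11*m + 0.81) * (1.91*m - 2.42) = -6.5704*m^5 + 12.2212*m^4 - 5.1087*m^3 - 3.8123*m^2 + 6.6533*m - 1.9602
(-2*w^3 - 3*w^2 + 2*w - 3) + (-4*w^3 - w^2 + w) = -6*w^3 - 4*w^2 + 3*w - 3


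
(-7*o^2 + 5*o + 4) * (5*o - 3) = -35*o^3 + 46*o^2 + 5*o - 12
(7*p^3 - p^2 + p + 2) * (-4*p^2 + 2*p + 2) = -28*p^5 + 18*p^4 + 8*p^3 - 8*p^2 + 6*p + 4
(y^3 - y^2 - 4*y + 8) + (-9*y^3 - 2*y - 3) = -8*y^3 - y^2 - 6*y + 5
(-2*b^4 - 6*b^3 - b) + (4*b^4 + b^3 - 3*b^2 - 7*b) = 2*b^4 - 5*b^3 - 3*b^2 - 8*b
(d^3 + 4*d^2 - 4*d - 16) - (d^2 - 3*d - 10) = d^3 + 3*d^2 - d - 6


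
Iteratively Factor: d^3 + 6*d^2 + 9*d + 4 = (d + 4)*(d^2 + 2*d + 1) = (d + 1)*(d + 4)*(d + 1)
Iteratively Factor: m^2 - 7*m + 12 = (m - 4)*(m - 3)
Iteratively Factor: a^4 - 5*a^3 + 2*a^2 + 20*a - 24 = (a - 3)*(a^3 - 2*a^2 - 4*a + 8) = (a - 3)*(a - 2)*(a^2 - 4) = (a - 3)*(a - 2)^2*(a + 2)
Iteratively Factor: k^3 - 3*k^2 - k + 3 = (k + 1)*(k^2 - 4*k + 3) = (k - 3)*(k + 1)*(k - 1)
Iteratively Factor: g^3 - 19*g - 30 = (g - 5)*(g^2 + 5*g + 6) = (g - 5)*(g + 2)*(g + 3)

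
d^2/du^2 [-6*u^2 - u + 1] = -12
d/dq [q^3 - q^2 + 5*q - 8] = 3*q^2 - 2*q + 5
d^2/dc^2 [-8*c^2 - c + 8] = -16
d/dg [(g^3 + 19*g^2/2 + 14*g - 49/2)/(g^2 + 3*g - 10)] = (2*g^4 + 12*g^3 - 31*g^2 - 282*g - 133)/(2*(g^4 + 6*g^3 - 11*g^2 - 60*g + 100))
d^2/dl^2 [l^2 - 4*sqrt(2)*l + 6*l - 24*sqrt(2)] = 2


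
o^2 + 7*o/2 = o*(o + 7/2)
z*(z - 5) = z^2 - 5*z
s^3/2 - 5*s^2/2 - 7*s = s*(s/2 + 1)*(s - 7)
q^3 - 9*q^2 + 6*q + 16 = (q - 8)*(q - 2)*(q + 1)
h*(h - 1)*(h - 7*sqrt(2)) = h^3 - 7*sqrt(2)*h^2 - h^2 + 7*sqrt(2)*h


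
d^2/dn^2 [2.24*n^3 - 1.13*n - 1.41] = 13.44*n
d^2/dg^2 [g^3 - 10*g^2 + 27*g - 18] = 6*g - 20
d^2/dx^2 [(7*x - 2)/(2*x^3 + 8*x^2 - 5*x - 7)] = 2*(84*x^5 + 288*x^4 + 262*x^3 + 264*x^2 + 1332*x - 407)/(8*x^9 + 96*x^8 + 324*x^7 - 52*x^6 - 1482*x^5 - 324*x^4 + 1849*x^3 + 651*x^2 - 735*x - 343)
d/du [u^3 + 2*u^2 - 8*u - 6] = 3*u^2 + 4*u - 8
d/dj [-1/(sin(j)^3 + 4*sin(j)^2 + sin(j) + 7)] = (3*sin(j)^2 + 8*sin(j) + 1)*cos(j)/(sin(j)^3 + 4*sin(j)^2 + sin(j) + 7)^2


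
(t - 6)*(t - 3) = t^2 - 9*t + 18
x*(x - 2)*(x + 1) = x^3 - x^2 - 2*x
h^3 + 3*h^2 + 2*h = h*(h + 1)*(h + 2)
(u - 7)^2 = u^2 - 14*u + 49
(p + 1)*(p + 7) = p^2 + 8*p + 7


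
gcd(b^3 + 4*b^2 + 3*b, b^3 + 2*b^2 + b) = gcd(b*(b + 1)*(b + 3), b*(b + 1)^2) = b^2 + b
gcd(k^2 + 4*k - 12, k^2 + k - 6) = k - 2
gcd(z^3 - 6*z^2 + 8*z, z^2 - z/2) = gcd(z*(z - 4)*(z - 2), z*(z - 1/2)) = z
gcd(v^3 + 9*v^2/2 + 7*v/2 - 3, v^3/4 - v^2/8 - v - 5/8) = 1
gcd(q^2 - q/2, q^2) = q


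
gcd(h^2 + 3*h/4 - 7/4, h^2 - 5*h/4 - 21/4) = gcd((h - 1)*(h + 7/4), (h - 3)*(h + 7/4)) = h + 7/4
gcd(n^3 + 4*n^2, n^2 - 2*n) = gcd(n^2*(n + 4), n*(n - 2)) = n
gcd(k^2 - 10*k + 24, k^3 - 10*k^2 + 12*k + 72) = k - 6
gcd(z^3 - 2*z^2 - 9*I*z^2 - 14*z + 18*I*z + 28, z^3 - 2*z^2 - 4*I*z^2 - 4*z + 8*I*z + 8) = z^2 + z*(-2 - 2*I) + 4*I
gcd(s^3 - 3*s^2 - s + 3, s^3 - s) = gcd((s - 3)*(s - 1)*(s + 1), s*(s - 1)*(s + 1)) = s^2 - 1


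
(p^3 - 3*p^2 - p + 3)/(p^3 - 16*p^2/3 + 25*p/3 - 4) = 3*(p + 1)/(3*p - 4)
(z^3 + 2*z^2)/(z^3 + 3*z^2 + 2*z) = z/(z + 1)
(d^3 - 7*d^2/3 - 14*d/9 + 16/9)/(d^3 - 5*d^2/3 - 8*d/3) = (d - 2/3)/d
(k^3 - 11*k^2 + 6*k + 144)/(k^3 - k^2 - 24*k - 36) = (k - 8)/(k + 2)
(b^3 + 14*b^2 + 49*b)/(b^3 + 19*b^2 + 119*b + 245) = b/(b + 5)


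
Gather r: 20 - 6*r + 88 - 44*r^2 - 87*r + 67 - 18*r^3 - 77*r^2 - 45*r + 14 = -18*r^3 - 121*r^2 - 138*r + 189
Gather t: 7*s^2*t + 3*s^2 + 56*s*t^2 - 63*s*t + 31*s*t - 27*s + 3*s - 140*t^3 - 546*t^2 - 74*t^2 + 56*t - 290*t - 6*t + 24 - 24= 3*s^2 - 24*s - 140*t^3 + t^2*(56*s - 620) + t*(7*s^2 - 32*s - 240)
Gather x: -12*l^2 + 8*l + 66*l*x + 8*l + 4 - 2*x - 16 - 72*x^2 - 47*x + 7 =-12*l^2 + 16*l - 72*x^2 + x*(66*l - 49) - 5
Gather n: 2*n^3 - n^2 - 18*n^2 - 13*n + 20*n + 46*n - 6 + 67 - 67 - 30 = 2*n^3 - 19*n^2 + 53*n - 36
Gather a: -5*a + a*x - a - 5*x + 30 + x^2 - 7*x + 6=a*(x - 6) + x^2 - 12*x + 36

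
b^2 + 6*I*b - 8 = (b + 2*I)*(b + 4*I)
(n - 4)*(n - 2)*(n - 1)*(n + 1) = n^4 - 6*n^3 + 7*n^2 + 6*n - 8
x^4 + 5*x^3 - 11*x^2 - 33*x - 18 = (x - 3)*(x + 1)^2*(x + 6)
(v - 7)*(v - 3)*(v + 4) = v^3 - 6*v^2 - 19*v + 84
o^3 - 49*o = o*(o - 7)*(o + 7)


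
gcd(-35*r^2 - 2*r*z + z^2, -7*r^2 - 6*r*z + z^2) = -7*r + z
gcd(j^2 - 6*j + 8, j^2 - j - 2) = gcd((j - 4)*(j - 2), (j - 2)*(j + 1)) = j - 2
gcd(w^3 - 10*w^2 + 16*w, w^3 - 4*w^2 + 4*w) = w^2 - 2*w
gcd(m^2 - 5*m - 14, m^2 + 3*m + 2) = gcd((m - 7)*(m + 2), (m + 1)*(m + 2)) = m + 2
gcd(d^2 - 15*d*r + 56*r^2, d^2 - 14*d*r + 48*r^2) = -d + 8*r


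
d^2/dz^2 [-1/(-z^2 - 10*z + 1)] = 2*(-z^2 - 10*z + 4*(z + 5)^2 + 1)/(z^2 + 10*z - 1)^3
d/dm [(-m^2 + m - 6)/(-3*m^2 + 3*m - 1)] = (17 - 34*m)/(3*m^2 - 3*m + 1)^2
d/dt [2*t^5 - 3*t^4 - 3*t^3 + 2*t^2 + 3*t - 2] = 10*t^4 - 12*t^3 - 9*t^2 + 4*t + 3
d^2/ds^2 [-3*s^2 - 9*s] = -6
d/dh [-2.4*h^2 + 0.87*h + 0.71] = 0.87 - 4.8*h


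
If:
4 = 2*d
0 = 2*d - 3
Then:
No Solution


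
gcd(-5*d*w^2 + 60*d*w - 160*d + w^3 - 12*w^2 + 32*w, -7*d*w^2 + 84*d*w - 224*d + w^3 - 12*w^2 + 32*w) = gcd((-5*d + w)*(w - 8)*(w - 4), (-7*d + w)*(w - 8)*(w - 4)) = w^2 - 12*w + 32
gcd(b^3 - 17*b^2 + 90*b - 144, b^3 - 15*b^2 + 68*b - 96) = b^2 - 11*b + 24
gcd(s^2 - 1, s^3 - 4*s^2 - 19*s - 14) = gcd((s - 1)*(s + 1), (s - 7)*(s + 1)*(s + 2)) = s + 1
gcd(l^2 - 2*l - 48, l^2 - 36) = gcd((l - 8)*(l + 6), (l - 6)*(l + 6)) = l + 6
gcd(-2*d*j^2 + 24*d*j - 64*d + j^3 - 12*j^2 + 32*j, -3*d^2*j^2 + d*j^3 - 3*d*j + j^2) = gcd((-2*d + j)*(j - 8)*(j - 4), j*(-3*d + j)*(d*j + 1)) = 1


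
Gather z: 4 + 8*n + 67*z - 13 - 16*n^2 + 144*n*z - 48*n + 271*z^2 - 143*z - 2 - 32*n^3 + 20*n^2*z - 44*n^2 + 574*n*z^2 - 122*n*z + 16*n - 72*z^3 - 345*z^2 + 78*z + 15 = -32*n^3 - 60*n^2 - 24*n - 72*z^3 + z^2*(574*n - 74) + z*(20*n^2 + 22*n + 2) + 4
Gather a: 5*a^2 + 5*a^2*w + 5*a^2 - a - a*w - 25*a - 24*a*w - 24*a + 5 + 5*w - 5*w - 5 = a^2*(5*w + 10) + a*(-25*w - 50)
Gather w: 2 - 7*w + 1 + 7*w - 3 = 0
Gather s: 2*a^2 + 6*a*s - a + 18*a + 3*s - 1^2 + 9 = 2*a^2 + 17*a + s*(6*a + 3) + 8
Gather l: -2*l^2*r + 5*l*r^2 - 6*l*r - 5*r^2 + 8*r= -2*l^2*r + l*(5*r^2 - 6*r) - 5*r^2 + 8*r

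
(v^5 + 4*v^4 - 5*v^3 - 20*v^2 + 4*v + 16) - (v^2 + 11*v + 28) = v^5 + 4*v^4 - 5*v^3 - 21*v^2 - 7*v - 12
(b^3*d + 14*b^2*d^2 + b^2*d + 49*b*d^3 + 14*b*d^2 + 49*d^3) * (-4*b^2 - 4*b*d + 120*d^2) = -4*b^5*d - 60*b^4*d^2 - 4*b^4*d - 132*b^3*d^3 - 60*b^3*d^2 + 1484*b^2*d^4 - 132*b^2*d^3 + 5880*b*d^5 + 1484*b*d^4 + 5880*d^5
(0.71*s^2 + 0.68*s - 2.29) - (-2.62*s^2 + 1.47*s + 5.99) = 3.33*s^2 - 0.79*s - 8.28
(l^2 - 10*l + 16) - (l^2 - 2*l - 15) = 31 - 8*l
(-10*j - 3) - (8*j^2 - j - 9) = -8*j^2 - 9*j + 6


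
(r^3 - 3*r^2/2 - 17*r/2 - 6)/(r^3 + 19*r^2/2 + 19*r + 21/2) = (r - 4)/(r + 7)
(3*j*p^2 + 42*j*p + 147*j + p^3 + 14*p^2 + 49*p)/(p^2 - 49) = (3*j*p + 21*j + p^2 + 7*p)/(p - 7)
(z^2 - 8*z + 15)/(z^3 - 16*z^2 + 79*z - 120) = 1/(z - 8)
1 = 1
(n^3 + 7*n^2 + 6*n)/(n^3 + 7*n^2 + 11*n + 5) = n*(n + 6)/(n^2 + 6*n + 5)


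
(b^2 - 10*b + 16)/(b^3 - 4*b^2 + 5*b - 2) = (b - 8)/(b^2 - 2*b + 1)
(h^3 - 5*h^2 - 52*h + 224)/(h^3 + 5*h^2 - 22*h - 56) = (h - 8)/(h + 2)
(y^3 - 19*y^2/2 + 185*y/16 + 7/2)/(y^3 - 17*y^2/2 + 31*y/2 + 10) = (16*y^3 - 152*y^2 + 185*y + 56)/(8*(2*y^3 - 17*y^2 + 31*y + 20))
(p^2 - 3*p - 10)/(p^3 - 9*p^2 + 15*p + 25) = (p + 2)/(p^2 - 4*p - 5)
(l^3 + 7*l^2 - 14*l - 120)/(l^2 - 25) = (l^2 + 2*l - 24)/(l - 5)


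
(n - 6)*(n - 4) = n^2 - 10*n + 24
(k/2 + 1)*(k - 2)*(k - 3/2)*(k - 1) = k^4/2 - 5*k^3/4 - 5*k^2/4 + 5*k - 3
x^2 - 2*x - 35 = (x - 7)*(x + 5)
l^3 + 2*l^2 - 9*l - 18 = (l - 3)*(l + 2)*(l + 3)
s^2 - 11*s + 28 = (s - 7)*(s - 4)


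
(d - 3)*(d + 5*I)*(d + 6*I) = d^3 - 3*d^2 + 11*I*d^2 - 30*d - 33*I*d + 90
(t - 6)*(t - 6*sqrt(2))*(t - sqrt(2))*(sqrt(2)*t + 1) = sqrt(2)*t^4 - 13*t^3 - 6*sqrt(2)*t^3 + 5*sqrt(2)*t^2 + 78*t^2 - 30*sqrt(2)*t + 12*t - 72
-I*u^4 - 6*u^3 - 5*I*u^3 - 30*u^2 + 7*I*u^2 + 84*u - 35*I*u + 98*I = (u - 2)*(u + 7)*(u - 7*I)*(-I*u + 1)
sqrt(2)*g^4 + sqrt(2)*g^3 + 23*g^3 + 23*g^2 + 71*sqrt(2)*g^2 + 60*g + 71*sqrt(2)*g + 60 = (g + 1)*(g + 5*sqrt(2))*(g + 6*sqrt(2))*(sqrt(2)*g + 1)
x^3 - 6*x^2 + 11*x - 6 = (x - 3)*(x - 2)*(x - 1)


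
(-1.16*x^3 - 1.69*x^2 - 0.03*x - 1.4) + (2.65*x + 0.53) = -1.16*x^3 - 1.69*x^2 + 2.62*x - 0.87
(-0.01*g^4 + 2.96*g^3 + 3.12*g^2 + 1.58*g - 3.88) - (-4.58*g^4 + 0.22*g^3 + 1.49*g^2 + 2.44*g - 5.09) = 4.57*g^4 + 2.74*g^3 + 1.63*g^2 - 0.86*g + 1.21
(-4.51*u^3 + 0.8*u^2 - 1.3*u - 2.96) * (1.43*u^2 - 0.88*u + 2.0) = -6.4493*u^5 + 5.1128*u^4 - 11.583*u^3 - 1.4888*u^2 + 0.00479999999999992*u - 5.92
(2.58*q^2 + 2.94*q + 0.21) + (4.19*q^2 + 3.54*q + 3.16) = 6.77*q^2 + 6.48*q + 3.37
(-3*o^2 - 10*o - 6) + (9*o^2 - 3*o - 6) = 6*o^2 - 13*o - 12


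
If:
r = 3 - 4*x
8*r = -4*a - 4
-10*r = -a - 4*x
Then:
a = -17/13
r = 2/13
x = 37/52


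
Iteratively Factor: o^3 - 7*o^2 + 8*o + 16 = (o + 1)*(o^2 - 8*o + 16) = (o - 4)*(o + 1)*(o - 4)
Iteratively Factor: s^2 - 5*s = (s)*(s - 5)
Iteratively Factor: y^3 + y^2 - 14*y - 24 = (y + 3)*(y^2 - 2*y - 8) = (y - 4)*(y + 3)*(y + 2)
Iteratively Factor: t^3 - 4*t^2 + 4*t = (t - 2)*(t^2 - 2*t) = t*(t - 2)*(t - 2)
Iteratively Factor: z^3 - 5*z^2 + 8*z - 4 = (z - 2)*(z^2 - 3*z + 2) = (z - 2)*(z - 1)*(z - 2)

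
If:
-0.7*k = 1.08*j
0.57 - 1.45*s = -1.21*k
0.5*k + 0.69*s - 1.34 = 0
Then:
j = -0.64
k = 0.99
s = 1.22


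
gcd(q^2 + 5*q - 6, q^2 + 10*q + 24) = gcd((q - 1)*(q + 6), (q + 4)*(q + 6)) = q + 6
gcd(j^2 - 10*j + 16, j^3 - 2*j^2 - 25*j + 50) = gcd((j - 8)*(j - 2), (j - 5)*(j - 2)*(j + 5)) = j - 2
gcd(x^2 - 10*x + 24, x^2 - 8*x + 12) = x - 6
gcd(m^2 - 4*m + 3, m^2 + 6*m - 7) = m - 1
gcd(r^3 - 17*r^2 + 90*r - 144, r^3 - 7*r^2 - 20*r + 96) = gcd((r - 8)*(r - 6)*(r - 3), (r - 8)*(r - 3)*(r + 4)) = r^2 - 11*r + 24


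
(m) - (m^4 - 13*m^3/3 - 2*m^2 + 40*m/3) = -m^4 + 13*m^3/3 + 2*m^2 - 37*m/3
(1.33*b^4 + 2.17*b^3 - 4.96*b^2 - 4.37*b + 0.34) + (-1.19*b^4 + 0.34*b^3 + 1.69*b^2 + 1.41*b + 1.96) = 0.14*b^4 + 2.51*b^3 - 3.27*b^2 - 2.96*b + 2.3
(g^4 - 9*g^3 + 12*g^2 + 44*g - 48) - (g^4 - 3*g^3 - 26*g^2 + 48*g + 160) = -6*g^3 + 38*g^2 - 4*g - 208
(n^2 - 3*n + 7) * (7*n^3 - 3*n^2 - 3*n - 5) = 7*n^5 - 24*n^4 + 55*n^3 - 17*n^2 - 6*n - 35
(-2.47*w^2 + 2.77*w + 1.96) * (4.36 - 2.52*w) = 6.2244*w^3 - 17.7496*w^2 + 7.138*w + 8.5456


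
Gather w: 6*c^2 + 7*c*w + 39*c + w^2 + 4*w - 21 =6*c^2 + 39*c + w^2 + w*(7*c + 4) - 21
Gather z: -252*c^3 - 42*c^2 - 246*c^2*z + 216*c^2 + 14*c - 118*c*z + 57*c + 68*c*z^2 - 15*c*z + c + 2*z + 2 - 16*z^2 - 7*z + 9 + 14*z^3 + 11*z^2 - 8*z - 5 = -252*c^3 + 174*c^2 + 72*c + 14*z^3 + z^2*(68*c - 5) + z*(-246*c^2 - 133*c - 13) + 6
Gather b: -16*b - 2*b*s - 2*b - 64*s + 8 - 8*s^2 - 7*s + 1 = b*(-2*s - 18) - 8*s^2 - 71*s + 9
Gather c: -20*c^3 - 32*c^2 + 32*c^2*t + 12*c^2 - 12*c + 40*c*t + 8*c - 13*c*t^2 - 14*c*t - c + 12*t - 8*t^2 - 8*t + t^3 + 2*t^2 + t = -20*c^3 + c^2*(32*t - 20) + c*(-13*t^2 + 26*t - 5) + t^3 - 6*t^2 + 5*t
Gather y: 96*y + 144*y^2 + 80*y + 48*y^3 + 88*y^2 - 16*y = 48*y^3 + 232*y^2 + 160*y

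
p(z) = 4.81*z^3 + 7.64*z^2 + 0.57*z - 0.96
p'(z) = 14.43*z^2 + 15.28*z + 0.57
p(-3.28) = -90.37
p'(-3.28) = 105.70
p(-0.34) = -0.46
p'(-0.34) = -2.96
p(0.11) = -0.80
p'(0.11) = 2.43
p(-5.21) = -476.78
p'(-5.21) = 312.65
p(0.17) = -0.62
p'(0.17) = 3.58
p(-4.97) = -405.57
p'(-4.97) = 281.06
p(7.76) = 2711.18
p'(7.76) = 988.08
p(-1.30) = 0.64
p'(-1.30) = 5.09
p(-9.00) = -2893.74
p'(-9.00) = 1031.88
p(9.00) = 4129.50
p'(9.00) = 1306.92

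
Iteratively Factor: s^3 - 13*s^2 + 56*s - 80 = (s - 4)*(s^2 - 9*s + 20) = (s - 5)*(s - 4)*(s - 4)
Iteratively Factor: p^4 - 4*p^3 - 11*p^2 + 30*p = (p + 3)*(p^3 - 7*p^2 + 10*p) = p*(p + 3)*(p^2 - 7*p + 10) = p*(p - 5)*(p + 3)*(p - 2)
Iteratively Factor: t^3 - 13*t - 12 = (t - 4)*(t^2 + 4*t + 3) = (t - 4)*(t + 1)*(t + 3)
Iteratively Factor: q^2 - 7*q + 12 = (q - 4)*(q - 3)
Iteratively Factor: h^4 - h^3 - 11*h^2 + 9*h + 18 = (h - 3)*(h^3 + 2*h^2 - 5*h - 6) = (h - 3)*(h - 2)*(h^2 + 4*h + 3) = (h - 3)*(h - 2)*(h + 1)*(h + 3)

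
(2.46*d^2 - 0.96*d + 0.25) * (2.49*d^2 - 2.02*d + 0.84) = 6.1254*d^4 - 7.3596*d^3 + 4.6281*d^2 - 1.3114*d + 0.21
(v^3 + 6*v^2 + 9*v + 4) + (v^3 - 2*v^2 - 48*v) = 2*v^3 + 4*v^2 - 39*v + 4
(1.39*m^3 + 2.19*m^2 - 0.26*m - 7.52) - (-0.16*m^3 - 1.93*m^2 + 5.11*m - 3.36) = 1.55*m^3 + 4.12*m^2 - 5.37*m - 4.16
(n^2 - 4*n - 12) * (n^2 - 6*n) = n^4 - 10*n^3 + 12*n^2 + 72*n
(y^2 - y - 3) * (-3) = -3*y^2 + 3*y + 9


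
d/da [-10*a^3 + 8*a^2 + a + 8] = -30*a^2 + 16*a + 1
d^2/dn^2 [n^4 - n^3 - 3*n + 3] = 6*n*(2*n - 1)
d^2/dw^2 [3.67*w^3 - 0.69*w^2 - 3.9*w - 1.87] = 22.02*w - 1.38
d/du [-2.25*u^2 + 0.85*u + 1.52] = 0.85 - 4.5*u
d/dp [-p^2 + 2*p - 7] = 2 - 2*p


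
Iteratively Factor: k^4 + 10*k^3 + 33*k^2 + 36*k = (k + 3)*(k^3 + 7*k^2 + 12*k) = (k + 3)^2*(k^2 + 4*k) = (k + 3)^2*(k + 4)*(k)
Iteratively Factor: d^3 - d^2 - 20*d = (d - 5)*(d^2 + 4*d) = d*(d - 5)*(d + 4)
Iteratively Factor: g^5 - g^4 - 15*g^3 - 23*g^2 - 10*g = (g + 2)*(g^4 - 3*g^3 - 9*g^2 - 5*g) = (g + 1)*(g + 2)*(g^3 - 4*g^2 - 5*g) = g*(g + 1)*(g + 2)*(g^2 - 4*g - 5) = g*(g + 1)^2*(g + 2)*(g - 5)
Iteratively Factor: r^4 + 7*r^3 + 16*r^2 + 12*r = (r + 2)*(r^3 + 5*r^2 + 6*r) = (r + 2)*(r + 3)*(r^2 + 2*r) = (r + 2)^2*(r + 3)*(r)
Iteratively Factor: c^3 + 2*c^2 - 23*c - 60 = (c - 5)*(c^2 + 7*c + 12) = (c - 5)*(c + 4)*(c + 3)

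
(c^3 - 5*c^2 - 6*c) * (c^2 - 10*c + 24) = c^5 - 15*c^4 + 68*c^3 - 60*c^2 - 144*c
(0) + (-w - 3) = -w - 3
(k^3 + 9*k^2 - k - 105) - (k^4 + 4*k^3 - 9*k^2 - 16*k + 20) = -k^4 - 3*k^3 + 18*k^2 + 15*k - 125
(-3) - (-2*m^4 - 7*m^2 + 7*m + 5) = 2*m^4 + 7*m^2 - 7*m - 8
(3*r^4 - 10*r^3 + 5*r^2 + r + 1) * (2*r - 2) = 6*r^5 - 26*r^4 + 30*r^3 - 8*r^2 - 2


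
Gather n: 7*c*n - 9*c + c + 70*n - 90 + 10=-8*c + n*(7*c + 70) - 80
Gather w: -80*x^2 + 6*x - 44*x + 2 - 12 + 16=-80*x^2 - 38*x + 6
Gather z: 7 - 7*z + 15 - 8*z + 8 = 30 - 15*z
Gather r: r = r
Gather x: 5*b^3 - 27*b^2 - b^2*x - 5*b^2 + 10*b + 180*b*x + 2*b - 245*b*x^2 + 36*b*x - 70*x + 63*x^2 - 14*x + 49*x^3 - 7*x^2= 5*b^3 - 32*b^2 + 12*b + 49*x^3 + x^2*(56 - 245*b) + x*(-b^2 + 216*b - 84)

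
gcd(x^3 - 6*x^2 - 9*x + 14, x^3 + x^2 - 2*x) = x^2 + x - 2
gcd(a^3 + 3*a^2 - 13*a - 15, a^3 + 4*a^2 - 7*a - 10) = a^2 + 6*a + 5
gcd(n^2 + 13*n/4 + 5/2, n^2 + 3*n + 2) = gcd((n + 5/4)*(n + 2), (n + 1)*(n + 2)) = n + 2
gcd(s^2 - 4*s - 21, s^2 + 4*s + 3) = s + 3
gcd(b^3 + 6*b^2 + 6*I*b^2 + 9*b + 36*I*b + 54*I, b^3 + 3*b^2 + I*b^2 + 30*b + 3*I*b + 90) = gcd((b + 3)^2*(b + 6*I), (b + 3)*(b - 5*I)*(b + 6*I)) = b^2 + b*(3 + 6*I) + 18*I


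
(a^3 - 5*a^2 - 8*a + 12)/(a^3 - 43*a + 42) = (a + 2)/(a + 7)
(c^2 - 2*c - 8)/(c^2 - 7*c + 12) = (c + 2)/(c - 3)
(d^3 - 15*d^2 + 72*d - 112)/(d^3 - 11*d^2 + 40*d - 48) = (d - 7)/(d - 3)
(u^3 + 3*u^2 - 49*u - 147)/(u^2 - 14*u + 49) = (u^2 + 10*u + 21)/(u - 7)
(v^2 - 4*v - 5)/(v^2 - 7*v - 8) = (v - 5)/(v - 8)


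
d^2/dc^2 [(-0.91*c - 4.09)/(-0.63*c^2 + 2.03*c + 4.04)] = ((-3.4398*c - 1.4588)*(-0.63*c^2 + 2.03*c + 4.04) - (0.91*c + 4.09)*(1.26*c - 2.03)*(2.52*c - 4.06))/(-0.63*c^2 + 2.03*c + 4.04)^3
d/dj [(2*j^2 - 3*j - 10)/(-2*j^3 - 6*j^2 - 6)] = (-3*j*(j + 2)*(-2*j^2 + 3*j + 10) + (3 - 4*j)*(j^3 + 3*j^2 + 3))/(2*(j^3 + 3*j^2 + 3)^2)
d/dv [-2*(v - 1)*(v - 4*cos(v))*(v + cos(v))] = 2*(1 - v)*(v + cos(v))*(4*sin(v) + 1) + 2*(v - 1)*(v - 4*cos(v))*(sin(v) - 1) - 2*(v - 4*cos(v))*(v + cos(v))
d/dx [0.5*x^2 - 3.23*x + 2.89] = 1.0*x - 3.23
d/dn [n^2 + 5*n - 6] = 2*n + 5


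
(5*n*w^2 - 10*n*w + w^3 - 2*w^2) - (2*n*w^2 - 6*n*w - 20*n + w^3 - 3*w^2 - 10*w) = 3*n*w^2 - 4*n*w + 20*n + w^2 + 10*w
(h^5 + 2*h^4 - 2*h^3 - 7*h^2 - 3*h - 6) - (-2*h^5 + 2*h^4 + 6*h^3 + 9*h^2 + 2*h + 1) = 3*h^5 - 8*h^3 - 16*h^2 - 5*h - 7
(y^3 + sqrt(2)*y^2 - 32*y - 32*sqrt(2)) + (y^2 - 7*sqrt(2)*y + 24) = y^3 + y^2 + sqrt(2)*y^2 - 32*y - 7*sqrt(2)*y - 32*sqrt(2) + 24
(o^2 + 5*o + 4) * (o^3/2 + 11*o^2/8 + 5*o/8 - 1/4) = o^5/2 + 31*o^4/8 + 19*o^3/2 + 67*o^2/8 + 5*o/4 - 1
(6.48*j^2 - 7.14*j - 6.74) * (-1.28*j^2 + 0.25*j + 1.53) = -8.2944*j^4 + 10.7592*j^3 + 16.7566*j^2 - 12.6092*j - 10.3122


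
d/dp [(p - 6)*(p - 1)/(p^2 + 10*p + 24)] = (17*p^2 + 36*p - 228)/(p^4 + 20*p^3 + 148*p^2 + 480*p + 576)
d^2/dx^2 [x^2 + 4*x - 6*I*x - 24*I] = 2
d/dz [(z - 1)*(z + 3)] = 2*z + 2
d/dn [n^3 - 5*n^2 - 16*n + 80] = 3*n^2 - 10*n - 16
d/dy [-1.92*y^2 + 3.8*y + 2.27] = 3.8 - 3.84*y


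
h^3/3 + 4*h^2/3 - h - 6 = (h/3 + 1)*(h - 2)*(h + 3)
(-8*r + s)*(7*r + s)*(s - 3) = -56*r^2*s + 168*r^2 - r*s^2 + 3*r*s + s^3 - 3*s^2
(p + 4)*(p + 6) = p^2 + 10*p + 24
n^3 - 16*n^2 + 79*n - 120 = (n - 8)*(n - 5)*(n - 3)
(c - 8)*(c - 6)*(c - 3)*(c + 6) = c^4 - 11*c^3 - 12*c^2 + 396*c - 864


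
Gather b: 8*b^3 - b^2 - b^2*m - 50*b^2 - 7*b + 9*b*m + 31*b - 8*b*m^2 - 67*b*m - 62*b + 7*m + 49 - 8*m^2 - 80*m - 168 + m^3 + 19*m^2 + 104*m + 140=8*b^3 + b^2*(-m - 51) + b*(-8*m^2 - 58*m - 38) + m^3 + 11*m^2 + 31*m + 21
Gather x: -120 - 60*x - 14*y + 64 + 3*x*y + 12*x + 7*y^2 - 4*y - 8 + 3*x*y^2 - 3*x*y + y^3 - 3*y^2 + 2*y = x*(3*y^2 - 48) + y^3 + 4*y^2 - 16*y - 64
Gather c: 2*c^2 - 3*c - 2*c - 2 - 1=2*c^2 - 5*c - 3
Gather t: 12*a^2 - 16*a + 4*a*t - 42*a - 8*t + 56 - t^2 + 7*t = 12*a^2 - 58*a - t^2 + t*(4*a - 1) + 56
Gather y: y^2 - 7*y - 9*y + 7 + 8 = y^2 - 16*y + 15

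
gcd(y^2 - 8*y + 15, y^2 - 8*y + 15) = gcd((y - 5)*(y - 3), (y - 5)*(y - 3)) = y^2 - 8*y + 15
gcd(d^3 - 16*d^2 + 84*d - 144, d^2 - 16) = d - 4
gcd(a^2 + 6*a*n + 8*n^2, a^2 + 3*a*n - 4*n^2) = a + 4*n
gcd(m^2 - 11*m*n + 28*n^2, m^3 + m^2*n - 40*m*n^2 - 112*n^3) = m - 7*n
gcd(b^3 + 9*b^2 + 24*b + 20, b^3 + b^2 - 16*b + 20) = b + 5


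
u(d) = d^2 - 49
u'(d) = 2*d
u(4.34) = -30.16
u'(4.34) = 8.68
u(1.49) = -46.78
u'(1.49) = 2.98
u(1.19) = -47.58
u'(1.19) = 2.38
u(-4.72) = -26.72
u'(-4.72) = -9.44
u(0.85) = -48.28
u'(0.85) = 1.70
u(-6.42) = -7.78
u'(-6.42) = -12.84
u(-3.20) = -38.76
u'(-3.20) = -6.40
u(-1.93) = -45.28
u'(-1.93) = -3.86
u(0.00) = -49.00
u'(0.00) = 0.00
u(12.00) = 95.00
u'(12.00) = 24.00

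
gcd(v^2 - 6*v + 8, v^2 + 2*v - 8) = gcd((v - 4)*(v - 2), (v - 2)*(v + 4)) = v - 2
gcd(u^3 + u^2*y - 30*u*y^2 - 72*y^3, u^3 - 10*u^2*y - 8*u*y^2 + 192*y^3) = -u^2 + 2*u*y + 24*y^2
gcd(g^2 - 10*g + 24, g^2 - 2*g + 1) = 1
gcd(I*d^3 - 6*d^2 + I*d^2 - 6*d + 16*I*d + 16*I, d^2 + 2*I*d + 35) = 1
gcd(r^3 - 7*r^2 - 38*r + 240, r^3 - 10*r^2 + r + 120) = r^2 - 13*r + 40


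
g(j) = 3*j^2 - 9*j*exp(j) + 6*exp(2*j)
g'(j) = -9*j*exp(j) + 6*j + 12*exp(2*j) - 9*exp(j)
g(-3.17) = 31.36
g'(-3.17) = -18.18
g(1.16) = 31.79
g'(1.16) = 67.06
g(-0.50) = 5.69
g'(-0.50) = -1.31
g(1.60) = 83.55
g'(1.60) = 188.09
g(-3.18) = 31.54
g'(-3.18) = -18.24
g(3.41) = 4601.95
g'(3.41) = 9811.05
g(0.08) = 6.28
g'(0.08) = 4.03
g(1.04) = 24.79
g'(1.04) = 50.35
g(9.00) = 393303708.03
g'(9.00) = 787190406.09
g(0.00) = 6.00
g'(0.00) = 3.00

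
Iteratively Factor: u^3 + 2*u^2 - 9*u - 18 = (u + 2)*(u^2 - 9) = (u + 2)*(u + 3)*(u - 3)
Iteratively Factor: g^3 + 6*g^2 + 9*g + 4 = (g + 4)*(g^2 + 2*g + 1) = (g + 1)*(g + 4)*(g + 1)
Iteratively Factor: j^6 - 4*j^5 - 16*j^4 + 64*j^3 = (j - 4)*(j^5 - 16*j^3) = j*(j - 4)*(j^4 - 16*j^2) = j^2*(j - 4)*(j^3 - 16*j) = j^3*(j - 4)*(j^2 - 16) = j^3*(j - 4)*(j + 4)*(j - 4)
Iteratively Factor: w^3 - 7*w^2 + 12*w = (w - 4)*(w^2 - 3*w) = (w - 4)*(w - 3)*(w)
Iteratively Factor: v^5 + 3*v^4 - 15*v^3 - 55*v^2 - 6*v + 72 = (v - 1)*(v^4 + 4*v^3 - 11*v^2 - 66*v - 72) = (v - 1)*(v + 2)*(v^3 + 2*v^2 - 15*v - 36) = (v - 1)*(v + 2)*(v + 3)*(v^2 - v - 12) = (v - 4)*(v - 1)*(v + 2)*(v + 3)*(v + 3)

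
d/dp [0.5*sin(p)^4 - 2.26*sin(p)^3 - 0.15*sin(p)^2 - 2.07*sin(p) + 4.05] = (2.0*sin(p)^3 - 6.78*sin(p)^2 - 0.3*sin(p) - 2.07)*cos(p)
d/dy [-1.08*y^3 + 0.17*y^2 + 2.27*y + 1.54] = -3.24*y^2 + 0.34*y + 2.27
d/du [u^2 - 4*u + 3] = 2*u - 4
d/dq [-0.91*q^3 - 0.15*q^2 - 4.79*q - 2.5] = -2.73*q^2 - 0.3*q - 4.79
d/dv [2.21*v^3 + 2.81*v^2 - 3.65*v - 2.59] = 6.63*v^2 + 5.62*v - 3.65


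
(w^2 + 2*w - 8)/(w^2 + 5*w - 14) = (w + 4)/(w + 7)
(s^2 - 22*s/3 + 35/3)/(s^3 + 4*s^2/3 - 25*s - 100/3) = (3*s - 7)/(3*s^2 + 19*s + 20)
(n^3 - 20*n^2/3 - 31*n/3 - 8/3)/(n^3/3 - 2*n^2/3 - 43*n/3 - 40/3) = (3*n + 1)/(n + 5)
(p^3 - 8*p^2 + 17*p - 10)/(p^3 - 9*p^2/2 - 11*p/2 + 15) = 2*(p^2 - 3*p + 2)/(2*p^2 + p - 6)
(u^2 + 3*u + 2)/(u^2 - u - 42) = (u^2 + 3*u + 2)/(u^2 - u - 42)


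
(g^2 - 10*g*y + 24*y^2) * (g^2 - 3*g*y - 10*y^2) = g^4 - 13*g^3*y + 44*g^2*y^2 + 28*g*y^3 - 240*y^4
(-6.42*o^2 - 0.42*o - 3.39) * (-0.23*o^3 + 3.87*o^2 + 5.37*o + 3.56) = 1.4766*o^5 - 24.7488*o^4 - 35.3211*o^3 - 38.2299*o^2 - 19.6995*o - 12.0684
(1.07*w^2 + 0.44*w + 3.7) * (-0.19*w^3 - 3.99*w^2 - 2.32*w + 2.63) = -0.2033*w^5 - 4.3529*w^4 - 4.941*w^3 - 12.9697*w^2 - 7.4268*w + 9.731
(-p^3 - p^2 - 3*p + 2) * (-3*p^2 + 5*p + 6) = 3*p^5 - 2*p^4 - 2*p^3 - 27*p^2 - 8*p + 12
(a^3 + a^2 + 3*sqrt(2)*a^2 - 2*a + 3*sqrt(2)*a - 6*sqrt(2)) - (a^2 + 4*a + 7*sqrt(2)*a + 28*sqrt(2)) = a^3 + 3*sqrt(2)*a^2 - 6*a - 4*sqrt(2)*a - 34*sqrt(2)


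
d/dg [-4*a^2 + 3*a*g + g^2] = 3*a + 2*g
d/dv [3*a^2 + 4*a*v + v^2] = 4*a + 2*v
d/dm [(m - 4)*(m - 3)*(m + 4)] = 3*m^2 - 6*m - 16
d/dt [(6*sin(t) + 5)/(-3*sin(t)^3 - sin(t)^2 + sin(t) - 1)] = (36*sin(t)^3 + 51*sin(t)^2 + 10*sin(t) - 11)*cos(t)/(3*sin(t)^3 + sin(t)^2 - sin(t) + 1)^2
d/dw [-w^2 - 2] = -2*w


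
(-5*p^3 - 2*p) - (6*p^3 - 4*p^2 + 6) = -11*p^3 + 4*p^2 - 2*p - 6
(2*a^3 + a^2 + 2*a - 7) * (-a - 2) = -2*a^4 - 5*a^3 - 4*a^2 + 3*a + 14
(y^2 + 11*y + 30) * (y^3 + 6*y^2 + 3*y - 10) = y^5 + 17*y^4 + 99*y^3 + 203*y^2 - 20*y - 300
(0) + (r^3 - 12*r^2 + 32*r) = r^3 - 12*r^2 + 32*r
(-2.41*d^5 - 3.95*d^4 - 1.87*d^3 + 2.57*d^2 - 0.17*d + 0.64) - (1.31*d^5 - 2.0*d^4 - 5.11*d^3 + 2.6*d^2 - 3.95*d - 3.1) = -3.72*d^5 - 1.95*d^4 + 3.24*d^3 - 0.0300000000000002*d^2 + 3.78*d + 3.74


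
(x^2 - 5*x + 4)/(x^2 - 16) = (x - 1)/(x + 4)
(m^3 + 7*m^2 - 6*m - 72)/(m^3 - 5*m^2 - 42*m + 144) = (m + 4)/(m - 8)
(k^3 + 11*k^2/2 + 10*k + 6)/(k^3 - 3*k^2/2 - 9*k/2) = (k^2 + 4*k + 4)/(k*(k - 3))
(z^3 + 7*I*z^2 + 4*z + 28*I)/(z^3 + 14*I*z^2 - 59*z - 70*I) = (z - 2*I)/(z + 5*I)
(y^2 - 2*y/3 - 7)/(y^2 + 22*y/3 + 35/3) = (y - 3)/(y + 5)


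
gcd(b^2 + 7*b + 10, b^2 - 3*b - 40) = b + 5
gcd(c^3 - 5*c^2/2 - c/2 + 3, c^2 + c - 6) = c - 2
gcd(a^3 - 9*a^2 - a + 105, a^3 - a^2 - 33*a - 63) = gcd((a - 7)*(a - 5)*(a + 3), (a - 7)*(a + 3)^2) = a^2 - 4*a - 21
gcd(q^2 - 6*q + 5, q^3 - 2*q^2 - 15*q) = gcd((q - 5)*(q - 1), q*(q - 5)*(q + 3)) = q - 5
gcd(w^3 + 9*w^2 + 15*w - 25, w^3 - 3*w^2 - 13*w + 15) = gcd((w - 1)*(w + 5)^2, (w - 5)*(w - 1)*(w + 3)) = w - 1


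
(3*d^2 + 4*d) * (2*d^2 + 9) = 6*d^4 + 8*d^3 + 27*d^2 + 36*d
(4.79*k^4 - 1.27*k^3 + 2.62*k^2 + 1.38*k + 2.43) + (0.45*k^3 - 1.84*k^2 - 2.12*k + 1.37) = 4.79*k^4 - 0.82*k^3 + 0.78*k^2 - 0.74*k + 3.8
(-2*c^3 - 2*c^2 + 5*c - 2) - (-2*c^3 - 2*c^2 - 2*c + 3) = 7*c - 5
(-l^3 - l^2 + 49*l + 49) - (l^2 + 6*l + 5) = -l^3 - 2*l^2 + 43*l + 44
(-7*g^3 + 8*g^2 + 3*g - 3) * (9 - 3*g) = 21*g^4 - 87*g^3 + 63*g^2 + 36*g - 27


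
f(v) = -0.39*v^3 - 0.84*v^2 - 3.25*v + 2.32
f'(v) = -1.17*v^2 - 1.68*v - 3.25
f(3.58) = -37.98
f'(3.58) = -24.26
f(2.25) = -13.69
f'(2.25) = -12.95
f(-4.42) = 33.95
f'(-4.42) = -18.68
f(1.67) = -7.27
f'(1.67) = -9.32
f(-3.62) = 21.58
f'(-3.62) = -12.50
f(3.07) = -26.86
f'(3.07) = -19.43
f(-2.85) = 13.79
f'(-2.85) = -7.97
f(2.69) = -20.09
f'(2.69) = -16.24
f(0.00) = 2.32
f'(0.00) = -3.25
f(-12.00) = 594.28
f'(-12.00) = -151.57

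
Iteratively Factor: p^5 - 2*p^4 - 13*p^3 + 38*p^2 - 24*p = (p)*(p^4 - 2*p^3 - 13*p^2 + 38*p - 24) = p*(p - 3)*(p^3 + p^2 - 10*p + 8) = p*(p - 3)*(p - 1)*(p^2 + 2*p - 8) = p*(p - 3)*(p - 2)*(p - 1)*(p + 4)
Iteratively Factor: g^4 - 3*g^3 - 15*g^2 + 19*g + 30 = (g + 1)*(g^3 - 4*g^2 - 11*g + 30) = (g + 1)*(g + 3)*(g^2 - 7*g + 10) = (g - 5)*(g + 1)*(g + 3)*(g - 2)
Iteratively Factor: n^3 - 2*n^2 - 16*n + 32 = (n - 4)*(n^2 + 2*n - 8) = (n - 4)*(n + 4)*(n - 2)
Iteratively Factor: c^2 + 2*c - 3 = (c + 3)*(c - 1)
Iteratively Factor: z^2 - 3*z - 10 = (z + 2)*(z - 5)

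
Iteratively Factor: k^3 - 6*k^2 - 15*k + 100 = (k - 5)*(k^2 - k - 20) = (k - 5)^2*(k + 4)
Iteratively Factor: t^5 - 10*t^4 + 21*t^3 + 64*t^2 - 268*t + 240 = (t - 2)*(t^4 - 8*t^3 + 5*t^2 + 74*t - 120) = (t - 2)^2*(t^3 - 6*t^2 - 7*t + 60) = (t - 4)*(t - 2)^2*(t^2 - 2*t - 15) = (t - 5)*(t - 4)*(t - 2)^2*(t + 3)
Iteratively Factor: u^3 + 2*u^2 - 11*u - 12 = (u + 4)*(u^2 - 2*u - 3) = (u + 1)*(u + 4)*(u - 3)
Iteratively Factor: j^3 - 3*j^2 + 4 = (j - 2)*(j^2 - j - 2) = (j - 2)*(j + 1)*(j - 2)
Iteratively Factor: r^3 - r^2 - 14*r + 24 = (r - 2)*(r^2 + r - 12) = (r - 3)*(r - 2)*(r + 4)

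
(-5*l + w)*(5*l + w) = -25*l^2 + w^2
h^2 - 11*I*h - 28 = (h - 7*I)*(h - 4*I)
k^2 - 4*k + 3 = (k - 3)*(k - 1)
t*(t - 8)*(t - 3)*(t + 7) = t^4 - 4*t^3 - 53*t^2 + 168*t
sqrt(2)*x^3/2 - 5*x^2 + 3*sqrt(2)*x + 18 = (x - 3*sqrt(2))^2*(sqrt(2)*x/2 + 1)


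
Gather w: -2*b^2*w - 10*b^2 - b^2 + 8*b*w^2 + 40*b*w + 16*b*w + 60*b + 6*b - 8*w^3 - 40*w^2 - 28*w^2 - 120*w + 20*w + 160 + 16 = -11*b^2 + 66*b - 8*w^3 + w^2*(8*b - 68) + w*(-2*b^2 + 56*b - 100) + 176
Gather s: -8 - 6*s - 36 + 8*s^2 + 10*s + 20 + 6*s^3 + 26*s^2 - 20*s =6*s^3 + 34*s^2 - 16*s - 24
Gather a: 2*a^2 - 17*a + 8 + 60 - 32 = 2*a^2 - 17*a + 36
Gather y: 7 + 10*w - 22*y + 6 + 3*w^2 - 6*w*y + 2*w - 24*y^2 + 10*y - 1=3*w^2 + 12*w - 24*y^2 + y*(-6*w - 12) + 12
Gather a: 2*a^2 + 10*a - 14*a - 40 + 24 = 2*a^2 - 4*a - 16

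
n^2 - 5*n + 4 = (n - 4)*(n - 1)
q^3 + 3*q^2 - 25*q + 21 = (q - 3)*(q - 1)*(q + 7)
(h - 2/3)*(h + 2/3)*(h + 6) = h^3 + 6*h^2 - 4*h/9 - 8/3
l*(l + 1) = l^2 + l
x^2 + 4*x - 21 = (x - 3)*(x + 7)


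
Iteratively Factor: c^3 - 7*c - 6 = (c + 2)*(c^2 - 2*c - 3) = (c - 3)*(c + 2)*(c + 1)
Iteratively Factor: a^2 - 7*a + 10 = (a - 5)*(a - 2)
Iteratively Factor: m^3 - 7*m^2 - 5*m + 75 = (m + 3)*(m^2 - 10*m + 25) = (m - 5)*(m + 3)*(m - 5)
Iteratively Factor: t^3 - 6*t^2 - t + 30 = (t - 5)*(t^2 - t - 6) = (t - 5)*(t + 2)*(t - 3)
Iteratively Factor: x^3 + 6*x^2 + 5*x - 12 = (x - 1)*(x^2 + 7*x + 12) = (x - 1)*(x + 3)*(x + 4)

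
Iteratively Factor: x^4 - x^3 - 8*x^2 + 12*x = (x - 2)*(x^3 + x^2 - 6*x) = (x - 2)*(x + 3)*(x^2 - 2*x) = (x - 2)^2*(x + 3)*(x)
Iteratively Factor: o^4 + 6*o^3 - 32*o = (o - 2)*(o^3 + 8*o^2 + 16*o) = (o - 2)*(o + 4)*(o^2 + 4*o) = o*(o - 2)*(o + 4)*(o + 4)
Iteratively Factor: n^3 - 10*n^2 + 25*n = (n)*(n^2 - 10*n + 25) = n*(n - 5)*(n - 5)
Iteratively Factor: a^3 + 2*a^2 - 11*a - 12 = (a - 3)*(a^2 + 5*a + 4) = (a - 3)*(a + 1)*(a + 4)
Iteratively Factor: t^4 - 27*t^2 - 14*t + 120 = (t + 4)*(t^3 - 4*t^2 - 11*t + 30) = (t - 2)*(t + 4)*(t^2 - 2*t - 15) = (t - 5)*(t - 2)*(t + 4)*(t + 3)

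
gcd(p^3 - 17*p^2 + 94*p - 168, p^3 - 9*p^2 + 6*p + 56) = p^2 - 11*p + 28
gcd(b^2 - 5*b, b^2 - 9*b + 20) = b - 5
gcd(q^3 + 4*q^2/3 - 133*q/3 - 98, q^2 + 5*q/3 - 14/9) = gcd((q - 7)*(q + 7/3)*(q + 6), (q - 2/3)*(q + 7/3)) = q + 7/3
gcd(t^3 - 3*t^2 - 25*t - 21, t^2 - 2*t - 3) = t + 1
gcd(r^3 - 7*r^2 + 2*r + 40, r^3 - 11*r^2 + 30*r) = r - 5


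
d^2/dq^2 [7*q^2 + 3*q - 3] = 14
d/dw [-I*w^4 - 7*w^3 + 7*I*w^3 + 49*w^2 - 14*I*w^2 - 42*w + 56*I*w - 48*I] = -4*I*w^3 + w^2*(-21 + 21*I) + w*(98 - 28*I) - 42 + 56*I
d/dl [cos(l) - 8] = -sin(l)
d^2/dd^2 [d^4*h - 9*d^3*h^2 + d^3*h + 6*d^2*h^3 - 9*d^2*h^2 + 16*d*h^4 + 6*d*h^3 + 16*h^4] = 6*h*(2*d^2 - 9*d*h + d + 2*h^2 - 3*h)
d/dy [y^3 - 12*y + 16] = 3*y^2 - 12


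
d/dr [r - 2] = 1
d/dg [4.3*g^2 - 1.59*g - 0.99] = 8.6*g - 1.59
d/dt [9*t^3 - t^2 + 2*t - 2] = 27*t^2 - 2*t + 2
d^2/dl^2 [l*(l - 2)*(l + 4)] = 6*l + 4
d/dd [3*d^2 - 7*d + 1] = 6*d - 7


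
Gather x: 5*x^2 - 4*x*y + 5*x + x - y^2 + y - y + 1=5*x^2 + x*(6 - 4*y) - y^2 + 1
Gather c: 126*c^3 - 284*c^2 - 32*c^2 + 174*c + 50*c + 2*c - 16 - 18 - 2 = 126*c^3 - 316*c^2 + 226*c - 36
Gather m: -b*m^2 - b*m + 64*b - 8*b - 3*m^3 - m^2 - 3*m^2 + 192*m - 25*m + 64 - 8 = 56*b - 3*m^3 + m^2*(-b - 4) + m*(167 - b) + 56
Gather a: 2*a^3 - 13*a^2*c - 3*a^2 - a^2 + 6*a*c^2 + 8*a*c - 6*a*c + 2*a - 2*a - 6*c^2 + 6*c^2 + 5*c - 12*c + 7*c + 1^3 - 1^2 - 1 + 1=2*a^3 + a^2*(-13*c - 4) + a*(6*c^2 + 2*c)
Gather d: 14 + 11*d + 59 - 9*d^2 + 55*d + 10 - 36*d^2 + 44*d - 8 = -45*d^2 + 110*d + 75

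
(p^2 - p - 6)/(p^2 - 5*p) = (p^2 - p - 6)/(p*(p - 5))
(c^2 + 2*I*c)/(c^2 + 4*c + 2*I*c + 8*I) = c/(c + 4)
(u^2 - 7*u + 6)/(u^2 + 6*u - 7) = (u - 6)/(u + 7)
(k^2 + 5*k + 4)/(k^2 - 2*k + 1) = (k^2 + 5*k + 4)/(k^2 - 2*k + 1)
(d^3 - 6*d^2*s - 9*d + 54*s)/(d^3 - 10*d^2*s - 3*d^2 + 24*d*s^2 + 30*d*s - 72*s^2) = (-d - 3)/(-d + 4*s)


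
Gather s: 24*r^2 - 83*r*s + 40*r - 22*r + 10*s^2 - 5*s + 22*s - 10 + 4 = 24*r^2 + 18*r + 10*s^2 + s*(17 - 83*r) - 6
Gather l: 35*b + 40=35*b + 40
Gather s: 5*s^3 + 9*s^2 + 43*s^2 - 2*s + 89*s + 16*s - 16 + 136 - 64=5*s^3 + 52*s^2 + 103*s + 56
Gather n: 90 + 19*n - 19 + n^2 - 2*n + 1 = n^2 + 17*n + 72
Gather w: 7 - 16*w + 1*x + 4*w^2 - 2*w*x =4*w^2 + w*(-2*x - 16) + x + 7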